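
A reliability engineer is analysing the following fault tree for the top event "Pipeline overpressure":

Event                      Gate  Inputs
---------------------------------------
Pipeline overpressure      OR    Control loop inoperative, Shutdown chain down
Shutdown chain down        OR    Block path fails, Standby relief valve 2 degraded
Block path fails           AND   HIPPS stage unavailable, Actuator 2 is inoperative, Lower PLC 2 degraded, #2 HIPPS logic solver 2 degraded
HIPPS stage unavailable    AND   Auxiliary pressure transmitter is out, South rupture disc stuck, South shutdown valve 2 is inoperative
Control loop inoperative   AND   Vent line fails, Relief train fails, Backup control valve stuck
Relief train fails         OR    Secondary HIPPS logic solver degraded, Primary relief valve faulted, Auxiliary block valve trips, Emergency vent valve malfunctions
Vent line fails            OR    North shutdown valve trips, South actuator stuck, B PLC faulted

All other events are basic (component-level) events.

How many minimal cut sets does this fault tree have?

Vent line fails [OR]: union of children's cut sets → 3 cut set(s).
Relief train fails [OR]: union of children's cut sets → 4 cut set(s).
Control loop inoperative [AND]: one cut set from each child combined → 3 × 4 × 1 = 12 cut set(s).
HIPPS stage unavailable [AND]: one cut set from each child combined → 1 × 1 × 1 = 1 cut set(s).
Block path fails [AND]: one cut set from each child combined → 1 × 1 × 1 × 1 = 1 cut set(s).
Shutdown chain down [OR]: union of children's cut sets → 2 cut set(s).
Pipeline overpressure [OR]: union of children's cut sets → 14 cut set(s).

14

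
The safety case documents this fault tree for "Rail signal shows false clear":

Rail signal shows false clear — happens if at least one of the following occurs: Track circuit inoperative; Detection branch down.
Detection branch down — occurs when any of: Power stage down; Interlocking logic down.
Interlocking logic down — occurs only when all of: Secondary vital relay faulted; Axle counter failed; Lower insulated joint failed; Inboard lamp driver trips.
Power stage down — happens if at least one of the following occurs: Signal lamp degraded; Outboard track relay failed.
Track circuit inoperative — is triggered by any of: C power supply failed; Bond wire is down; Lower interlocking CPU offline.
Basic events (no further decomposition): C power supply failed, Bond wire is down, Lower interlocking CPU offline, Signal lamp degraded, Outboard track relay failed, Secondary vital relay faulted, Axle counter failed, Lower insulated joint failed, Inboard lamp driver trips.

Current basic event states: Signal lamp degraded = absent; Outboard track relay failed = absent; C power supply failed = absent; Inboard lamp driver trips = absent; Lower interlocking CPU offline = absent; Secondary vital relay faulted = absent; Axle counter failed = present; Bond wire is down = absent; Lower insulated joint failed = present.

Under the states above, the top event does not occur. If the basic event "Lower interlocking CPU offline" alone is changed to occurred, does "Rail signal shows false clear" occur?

Yes

Counterfactual: set "Lower interlocking CPU offline" to occurred.
Track circuit inoperative [OR]: C power supply failed=not, Bond wire is down=not, Lower interlocking CPU offline=occurs → at least one input occurs → occurs.
Power stage down [OR]: Signal lamp degraded=not, Outboard track relay failed=not → no input occurs → does not occur.
Interlocking logic down [AND]: Secondary vital relay faulted=not, Axle counter failed=occurs, Lower insulated joint failed=occurs, Inboard lamp driver trips=not → not all inputs occur → does not occur.
Detection branch down [OR]: Power stage down=not, Interlocking logic down=not → no input occurs → does not occur.
Rail signal shows false clear [OR]: Track circuit inoperative=occurs, Detection branch down=not → at least one input occurs → occurs.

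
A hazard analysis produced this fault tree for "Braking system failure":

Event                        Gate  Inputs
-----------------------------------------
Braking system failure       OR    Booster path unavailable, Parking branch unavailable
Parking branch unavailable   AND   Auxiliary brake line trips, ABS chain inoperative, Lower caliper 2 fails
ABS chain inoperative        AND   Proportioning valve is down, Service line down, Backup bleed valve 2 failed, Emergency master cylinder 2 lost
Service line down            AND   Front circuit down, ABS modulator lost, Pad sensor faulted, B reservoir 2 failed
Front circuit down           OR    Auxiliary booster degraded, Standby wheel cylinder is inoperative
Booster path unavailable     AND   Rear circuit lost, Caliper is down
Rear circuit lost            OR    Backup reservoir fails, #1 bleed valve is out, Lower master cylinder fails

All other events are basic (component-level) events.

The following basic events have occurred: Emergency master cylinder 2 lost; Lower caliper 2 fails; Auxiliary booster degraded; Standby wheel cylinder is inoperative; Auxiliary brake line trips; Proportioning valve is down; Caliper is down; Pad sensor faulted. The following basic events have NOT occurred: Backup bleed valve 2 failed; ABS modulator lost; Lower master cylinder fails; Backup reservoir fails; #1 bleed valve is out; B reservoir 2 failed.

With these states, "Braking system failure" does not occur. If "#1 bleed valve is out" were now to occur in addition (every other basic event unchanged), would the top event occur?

Yes

Counterfactual: set "#1 bleed valve is out" to occurred.
Rear circuit lost [OR]: Backup reservoir fails=not, #1 bleed valve is out=occurs, Lower master cylinder fails=not → at least one input occurs → occurs.
Booster path unavailable [AND]: Rear circuit lost=occurs, Caliper is down=occurs → all inputs occur → occurs.
Front circuit down [OR]: Auxiliary booster degraded=occurs, Standby wheel cylinder is inoperative=occurs → at least one input occurs → occurs.
Service line down [AND]: Front circuit down=occurs, ABS modulator lost=not, Pad sensor faulted=occurs, B reservoir 2 failed=not → not all inputs occur → does not occur.
ABS chain inoperative [AND]: Proportioning valve is down=occurs, Service line down=not, Backup bleed valve 2 failed=not, Emergency master cylinder 2 lost=occurs → not all inputs occur → does not occur.
Parking branch unavailable [AND]: Auxiliary brake line trips=occurs, ABS chain inoperative=not, Lower caliper 2 fails=occurs → not all inputs occur → does not occur.
Braking system failure [OR]: Booster path unavailable=occurs, Parking branch unavailable=not → at least one input occurs → occurs.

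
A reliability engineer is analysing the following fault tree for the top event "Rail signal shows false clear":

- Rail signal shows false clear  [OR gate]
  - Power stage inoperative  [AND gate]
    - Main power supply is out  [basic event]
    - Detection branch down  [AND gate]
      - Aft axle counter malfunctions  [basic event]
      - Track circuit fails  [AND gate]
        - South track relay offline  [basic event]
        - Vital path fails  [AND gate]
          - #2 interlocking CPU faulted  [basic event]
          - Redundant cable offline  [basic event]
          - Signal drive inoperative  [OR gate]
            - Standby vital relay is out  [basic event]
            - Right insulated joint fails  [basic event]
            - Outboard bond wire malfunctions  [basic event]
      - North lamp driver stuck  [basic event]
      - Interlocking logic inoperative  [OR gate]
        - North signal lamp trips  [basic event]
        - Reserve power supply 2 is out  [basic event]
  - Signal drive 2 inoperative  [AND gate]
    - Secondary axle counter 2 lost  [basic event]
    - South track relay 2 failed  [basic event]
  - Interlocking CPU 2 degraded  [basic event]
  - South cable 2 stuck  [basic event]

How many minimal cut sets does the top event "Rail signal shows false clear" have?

9

Signal drive inoperative [OR]: union of children's cut sets → 3 cut set(s).
Vital path fails [AND]: one cut set from each child combined → 1 × 1 × 3 = 3 cut set(s).
Track circuit fails [AND]: one cut set from each child combined → 1 × 3 = 3 cut set(s).
Interlocking logic inoperative [OR]: union of children's cut sets → 2 cut set(s).
Detection branch down [AND]: one cut set from each child combined → 1 × 3 × 1 × 2 = 6 cut set(s).
Power stage inoperative [AND]: one cut set from each child combined → 1 × 6 = 6 cut set(s).
Signal drive 2 inoperative [AND]: one cut set from each child combined → 1 × 1 = 1 cut set(s).
Rail signal shows false clear [OR]: union of children's cut sets → 9 cut set(s).
Minimal cut sets: {#2 interlocking CPU faulted, Aft axle counter malfunctions, Main power supply is out, North lamp driver stuck, North signal lamp trips, Redundant cable offline, South track relay offline, Standby vital relay is out}; {#2 interlocking CPU faulted, Aft axle counter malfunctions, Main power supply is out, North lamp driver stuck, Redundant cable offline, Reserve power supply 2 is out, South track relay offline, Standby vital relay is out}; {#2 interlocking CPU faulted, Aft axle counter malfunctions, Main power supply is out, North lamp driver stuck, North signal lamp trips, Redundant cable offline, Right insulated joint fails, South track relay offline}; {#2 interlocking CPU faulted, Aft axle counter malfunctions, Main power supply is out, North lamp driver stuck, Redundant cable offline, Reserve power supply 2 is out, Right insulated joint fails, South track relay offline}; {#2 interlocking CPU faulted, Aft axle counter malfunctions, Main power supply is out, North lamp driver stuck, North signal lamp trips, Outboard bond wire malfunctions, Redundant cable offline, South track relay offline}; {#2 interlocking CPU faulted, Aft axle counter malfunctions, Main power supply is out, North lamp driver stuck, Outboard bond wire malfunctions, Redundant cable offline, Reserve power supply 2 is out, South track relay offline}; {Secondary axle counter 2 lost, South track relay 2 failed}; {Interlocking CPU 2 degraded}; {South cable 2 stuck}.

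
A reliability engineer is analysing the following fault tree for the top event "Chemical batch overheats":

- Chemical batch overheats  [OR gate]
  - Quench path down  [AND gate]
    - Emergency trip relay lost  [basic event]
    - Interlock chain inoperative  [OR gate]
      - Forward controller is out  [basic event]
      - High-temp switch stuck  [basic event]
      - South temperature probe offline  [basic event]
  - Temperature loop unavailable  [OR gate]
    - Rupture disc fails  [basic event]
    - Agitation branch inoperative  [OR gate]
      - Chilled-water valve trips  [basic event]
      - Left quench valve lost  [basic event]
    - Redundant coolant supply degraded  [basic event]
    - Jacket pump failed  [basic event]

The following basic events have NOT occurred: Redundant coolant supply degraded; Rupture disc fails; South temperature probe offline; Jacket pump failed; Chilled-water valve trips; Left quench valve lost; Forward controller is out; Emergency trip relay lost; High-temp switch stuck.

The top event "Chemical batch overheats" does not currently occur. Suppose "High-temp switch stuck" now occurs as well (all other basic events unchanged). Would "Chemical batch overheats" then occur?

No

Counterfactual: set "High-temp switch stuck" to occurred.
Interlock chain inoperative [OR]: Forward controller is out=not, High-temp switch stuck=occurs, South temperature probe offline=not → at least one input occurs → occurs.
Quench path down [AND]: Emergency trip relay lost=not, Interlock chain inoperative=occurs → not all inputs occur → does not occur.
Agitation branch inoperative [OR]: Chilled-water valve trips=not, Left quench valve lost=not → no input occurs → does not occur.
Temperature loop unavailable [OR]: Rupture disc fails=not, Agitation branch inoperative=not, Redundant coolant supply degraded=not, Jacket pump failed=not → no input occurs → does not occur.
Chemical batch overheats [OR]: Quench path down=not, Temperature loop unavailable=not → no input occurs → does not occur.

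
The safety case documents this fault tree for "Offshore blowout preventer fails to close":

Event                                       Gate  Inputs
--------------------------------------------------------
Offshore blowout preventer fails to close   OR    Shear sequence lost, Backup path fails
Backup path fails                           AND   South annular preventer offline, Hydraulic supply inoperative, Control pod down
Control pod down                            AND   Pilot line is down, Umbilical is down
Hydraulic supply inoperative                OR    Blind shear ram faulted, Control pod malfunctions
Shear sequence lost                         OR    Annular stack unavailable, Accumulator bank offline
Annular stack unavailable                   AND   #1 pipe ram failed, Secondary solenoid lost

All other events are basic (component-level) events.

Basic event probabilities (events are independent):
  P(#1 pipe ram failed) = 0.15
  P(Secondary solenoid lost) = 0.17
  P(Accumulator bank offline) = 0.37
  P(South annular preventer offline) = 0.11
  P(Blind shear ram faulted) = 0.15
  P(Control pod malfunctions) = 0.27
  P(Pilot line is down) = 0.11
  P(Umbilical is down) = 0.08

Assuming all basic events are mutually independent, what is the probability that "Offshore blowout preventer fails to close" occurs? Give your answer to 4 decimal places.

0.3863

P(Annular stack unavailable) [AND] = 0.15 × 0.17 = 0.025500
P(Shear sequence lost) [OR] = 1 − (1−0.025500) × (1−0.37) = 0.386065
P(Hydraulic supply inoperative) [OR] = 1 − (1−0.15) × (1−0.27) = 0.379500
P(Control pod down) [AND] = 0.11 × 0.08 = 0.008800
P(Backup path fails) [AND] = 0.11 × 0.379500 × 0.008800 = 0.000367
P(Offshore blowout preventer fails to close) [OR] = 1 − (1−0.386065) × (1−0.000367) = 0.386290
Rounded to 4 decimal places: P(Offshore blowout preventer fails to close) ≈ 0.3863.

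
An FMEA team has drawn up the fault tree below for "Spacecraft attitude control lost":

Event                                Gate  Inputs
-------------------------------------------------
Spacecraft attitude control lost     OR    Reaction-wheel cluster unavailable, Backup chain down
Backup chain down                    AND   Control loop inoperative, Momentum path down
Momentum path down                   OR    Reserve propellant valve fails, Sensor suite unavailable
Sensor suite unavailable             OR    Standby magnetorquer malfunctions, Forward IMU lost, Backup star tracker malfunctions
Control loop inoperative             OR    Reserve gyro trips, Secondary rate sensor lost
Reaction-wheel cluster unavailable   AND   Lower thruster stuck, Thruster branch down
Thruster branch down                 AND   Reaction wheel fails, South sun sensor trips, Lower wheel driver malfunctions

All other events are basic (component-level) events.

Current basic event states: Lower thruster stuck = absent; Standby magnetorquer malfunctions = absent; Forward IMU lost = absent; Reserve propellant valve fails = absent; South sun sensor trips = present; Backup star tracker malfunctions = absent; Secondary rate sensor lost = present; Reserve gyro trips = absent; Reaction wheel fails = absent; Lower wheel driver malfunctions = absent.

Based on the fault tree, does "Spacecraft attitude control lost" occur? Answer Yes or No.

No

Thruster branch down [AND]: Reaction wheel fails=not, South sun sensor trips=occurs, Lower wheel driver malfunctions=not → not all inputs occur → does not occur.
Reaction-wheel cluster unavailable [AND]: Lower thruster stuck=not, Thruster branch down=not → not all inputs occur → does not occur.
Control loop inoperative [OR]: Reserve gyro trips=not, Secondary rate sensor lost=occurs → at least one input occurs → occurs.
Sensor suite unavailable [OR]: Standby magnetorquer malfunctions=not, Forward IMU lost=not, Backup star tracker malfunctions=not → no input occurs → does not occur.
Momentum path down [OR]: Reserve propellant valve fails=not, Sensor suite unavailable=not → no input occurs → does not occur.
Backup chain down [AND]: Control loop inoperative=occurs, Momentum path down=not → not all inputs occur → does not occur.
Spacecraft attitude control lost [OR]: Reaction-wheel cluster unavailable=not, Backup chain down=not → no input occurs → does not occur.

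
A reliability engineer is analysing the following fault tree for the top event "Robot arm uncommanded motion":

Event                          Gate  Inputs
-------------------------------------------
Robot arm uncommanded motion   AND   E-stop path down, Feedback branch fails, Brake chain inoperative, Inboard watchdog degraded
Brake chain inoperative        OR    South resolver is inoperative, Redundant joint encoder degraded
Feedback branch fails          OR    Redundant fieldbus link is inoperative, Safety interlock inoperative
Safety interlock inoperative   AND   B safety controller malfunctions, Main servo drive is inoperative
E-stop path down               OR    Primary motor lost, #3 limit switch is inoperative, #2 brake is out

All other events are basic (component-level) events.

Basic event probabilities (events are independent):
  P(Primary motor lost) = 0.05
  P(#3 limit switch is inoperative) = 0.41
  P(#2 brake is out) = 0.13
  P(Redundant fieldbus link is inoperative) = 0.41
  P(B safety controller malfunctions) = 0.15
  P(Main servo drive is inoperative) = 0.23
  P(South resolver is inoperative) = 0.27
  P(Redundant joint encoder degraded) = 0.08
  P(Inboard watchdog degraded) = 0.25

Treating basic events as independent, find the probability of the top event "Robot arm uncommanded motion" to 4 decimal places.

P(E-stop path down) [OR] = 1 − (1−0.05) × (1−0.41) × (1−0.13) = 0.512365
P(Safety interlock inoperative) [AND] = 0.15 × 0.23 = 0.034500
P(Feedback branch fails) [OR] = 1 − (1−0.41) × (1−0.034500) = 0.430355
P(Brake chain inoperative) [OR] = 1 − (1−0.27) × (1−0.08) = 0.328400
P(Robot arm uncommanded motion) [AND] = 0.512365 × 0.430355 × 0.328400 × 0.25 = 0.018103
Rounded to 4 decimal places: P(Robot arm uncommanded motion) ≈ 0.0181.

0.0181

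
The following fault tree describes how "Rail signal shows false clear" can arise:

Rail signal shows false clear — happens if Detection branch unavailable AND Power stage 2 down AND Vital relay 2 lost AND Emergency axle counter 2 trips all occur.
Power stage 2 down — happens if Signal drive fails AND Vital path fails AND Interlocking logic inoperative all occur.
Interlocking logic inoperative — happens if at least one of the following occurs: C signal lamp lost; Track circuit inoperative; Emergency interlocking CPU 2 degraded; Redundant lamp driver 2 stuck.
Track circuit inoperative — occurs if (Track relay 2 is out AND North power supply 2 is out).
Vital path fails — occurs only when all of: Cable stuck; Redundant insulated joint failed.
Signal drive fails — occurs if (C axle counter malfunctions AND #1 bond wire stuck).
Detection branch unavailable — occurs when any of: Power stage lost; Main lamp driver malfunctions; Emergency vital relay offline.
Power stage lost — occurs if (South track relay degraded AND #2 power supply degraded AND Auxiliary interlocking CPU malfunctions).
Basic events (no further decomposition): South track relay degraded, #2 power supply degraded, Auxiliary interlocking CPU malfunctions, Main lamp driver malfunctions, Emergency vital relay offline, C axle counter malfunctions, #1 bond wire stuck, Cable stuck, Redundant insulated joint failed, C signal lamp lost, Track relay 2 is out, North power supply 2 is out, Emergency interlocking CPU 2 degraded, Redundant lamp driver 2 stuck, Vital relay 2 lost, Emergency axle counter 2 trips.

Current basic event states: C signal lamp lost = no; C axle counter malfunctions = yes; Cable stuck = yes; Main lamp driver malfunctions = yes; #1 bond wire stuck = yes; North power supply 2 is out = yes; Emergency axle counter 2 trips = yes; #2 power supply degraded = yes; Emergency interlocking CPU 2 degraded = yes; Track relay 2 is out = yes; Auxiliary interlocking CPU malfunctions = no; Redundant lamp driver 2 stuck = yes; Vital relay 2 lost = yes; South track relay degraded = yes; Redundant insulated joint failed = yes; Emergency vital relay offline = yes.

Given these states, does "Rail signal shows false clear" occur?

Yes

Power stage lost [AND]: South track relay degraded=occurs, #2 power supply degraded=occurs, Auxiliary interlocking CPU malfunctions=not → not all inputs occur → does not occur.
Detection branch unavailable [OR]: Power stage lost=not, Main lamp driver malfunctions=occurs, Emergency vital relay offline=occurs → at least one input occurs → occurs.
Signal drive fails [AND]: C axle counter malfunctions=occurs, #1 bond wire stuck=occurs → all inputs occur → occurs.
Vital path fails [AND]: Cable stuck=occurs, Redundant insulated joint failed=occurs → all inputs occur → occurs.
Track circuit inoperative [AND]: Track relay 2 is out=occurs, North power supply 2 is out=occurs → all inputs occur → occurs.
Interlocking logic inoperative [OR]: C signal lamp lost=not, Track circuit inoperative=occurs, Emergency interlocking CPU 2 degraded=occurs, Redundant lamp driver 2 stuck=occurs → at least one input occurs → occurs.
Power stage 2 down [AND]: Signal drive fails=occurs, Vital path fails=occurs, Interlocking logic inoperative=occurs → all inputs occur → occurs.
Rail signal shows false clear [AND]: Detection branch unavailable=occurs, Power stage 2 down=occurs, Vital relay 2 lost=occurs, Emergency axle counter 2 trips=occurs → all inputs occur → occurs.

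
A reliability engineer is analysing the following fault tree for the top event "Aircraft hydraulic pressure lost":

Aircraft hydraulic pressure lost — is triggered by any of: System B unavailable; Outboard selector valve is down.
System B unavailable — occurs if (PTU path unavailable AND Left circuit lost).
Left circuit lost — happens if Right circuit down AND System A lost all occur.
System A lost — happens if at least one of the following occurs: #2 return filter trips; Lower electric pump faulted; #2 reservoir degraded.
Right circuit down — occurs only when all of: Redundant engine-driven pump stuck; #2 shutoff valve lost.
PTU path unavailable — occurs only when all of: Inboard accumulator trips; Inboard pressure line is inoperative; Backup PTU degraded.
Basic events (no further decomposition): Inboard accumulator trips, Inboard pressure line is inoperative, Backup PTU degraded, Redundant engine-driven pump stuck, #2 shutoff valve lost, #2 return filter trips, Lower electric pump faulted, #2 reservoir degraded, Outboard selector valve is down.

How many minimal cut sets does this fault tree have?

4

PTU path unavailable [AND]: one cut set from each child combined → 1 × 1 × 1 = 1 cut set(s).
Right circuit down [AND]: one cut set from each child combined → 1 × 1 = 1 cut set(s).
System A lost [OR]: union of children's cut sets → 3 cut set(s).
Left circuit lost [AND]: one cut set from each child combined → 1 × 3 = 3 cut set(s).
System B unavailable [AND]: one cut set from each child combined → 1 × 3 = 3 cut set(s).
Aircraft hydraulic pressure lost [OR]: union of children's cut sets → 4 cut set(s).
Minimal cut sets: {#2 return filter trips, #2 shutoff valve lost, Backup PTU degraded, Inboard accumulator trips, Inboard pressure line is inoperative, Redundant engine-driven pump stuck}; {#2 shutoff valve lost, Backup PTU degraded, Inboard accumulator trips, Inboard pressure line is inoperative, Lower electric pump faulted, Redundant engine-driven pump stuck}; {#2 reservoir degraded, #2 shutoff valve lost, Backup PTU degraded, Inboard accumulator trips, Inboard pressure line is inoperative, Redundant engine-driven pump stuck}; {Outboard selector valve is down}.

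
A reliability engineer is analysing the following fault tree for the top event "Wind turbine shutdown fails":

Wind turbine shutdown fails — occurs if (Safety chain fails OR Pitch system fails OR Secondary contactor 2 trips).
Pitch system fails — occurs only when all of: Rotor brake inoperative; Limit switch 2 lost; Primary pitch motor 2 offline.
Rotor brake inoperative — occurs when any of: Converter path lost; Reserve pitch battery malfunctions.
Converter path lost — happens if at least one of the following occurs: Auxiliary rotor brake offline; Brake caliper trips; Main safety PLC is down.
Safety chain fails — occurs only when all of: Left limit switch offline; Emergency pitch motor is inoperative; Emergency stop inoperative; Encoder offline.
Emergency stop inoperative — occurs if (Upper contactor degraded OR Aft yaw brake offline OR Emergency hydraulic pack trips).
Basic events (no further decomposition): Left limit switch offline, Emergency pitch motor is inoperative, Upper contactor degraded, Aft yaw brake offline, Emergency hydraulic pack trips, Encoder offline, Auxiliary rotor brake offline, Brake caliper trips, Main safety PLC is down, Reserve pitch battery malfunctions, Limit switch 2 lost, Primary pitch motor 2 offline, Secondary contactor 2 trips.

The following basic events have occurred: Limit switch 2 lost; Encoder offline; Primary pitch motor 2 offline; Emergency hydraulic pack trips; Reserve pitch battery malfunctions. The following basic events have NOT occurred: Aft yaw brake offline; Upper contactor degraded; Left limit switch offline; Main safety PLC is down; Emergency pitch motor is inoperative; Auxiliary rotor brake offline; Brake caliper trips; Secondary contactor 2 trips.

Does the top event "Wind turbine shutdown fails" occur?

Yes

Emergency stop inoperative [OR]: Upper contactor degraded=not, Aft yaw brake offline=not, Emergency hydraulic pack trips=occurs → at least one input occurs → occurs.
Safety chain fails [AND]: Left limit switch offline=not, Emergency pitch motor is inoperative=not, Emergency stop inoperative=occurs, Encoder offline=occurs → not all inputs occur → does not occur.
Converter path lost [OR]: Auxiliary rotor brake offline=not, Brake caliper trips=not, Main safety PLC is down=not → no input occurs → does not occur.
Rotor brake inoperative [OR]: Converter path lost=not, Reserve pitch battery malfunctions=occurs → at least one input occurs → occurs.
Pitch system fails [AND]: Rotor brake inoperative=occurs, Limit switch 2 lost=occurs, Primary pitch motor 2 offline=occurs → all inputs occur → occurs.
Wind turbine shutdown fails [OR]: Safety chain fails=not, Pitch system fails=occurs, Secondary contactor 2 trips=not → at least one input occurs → occurs.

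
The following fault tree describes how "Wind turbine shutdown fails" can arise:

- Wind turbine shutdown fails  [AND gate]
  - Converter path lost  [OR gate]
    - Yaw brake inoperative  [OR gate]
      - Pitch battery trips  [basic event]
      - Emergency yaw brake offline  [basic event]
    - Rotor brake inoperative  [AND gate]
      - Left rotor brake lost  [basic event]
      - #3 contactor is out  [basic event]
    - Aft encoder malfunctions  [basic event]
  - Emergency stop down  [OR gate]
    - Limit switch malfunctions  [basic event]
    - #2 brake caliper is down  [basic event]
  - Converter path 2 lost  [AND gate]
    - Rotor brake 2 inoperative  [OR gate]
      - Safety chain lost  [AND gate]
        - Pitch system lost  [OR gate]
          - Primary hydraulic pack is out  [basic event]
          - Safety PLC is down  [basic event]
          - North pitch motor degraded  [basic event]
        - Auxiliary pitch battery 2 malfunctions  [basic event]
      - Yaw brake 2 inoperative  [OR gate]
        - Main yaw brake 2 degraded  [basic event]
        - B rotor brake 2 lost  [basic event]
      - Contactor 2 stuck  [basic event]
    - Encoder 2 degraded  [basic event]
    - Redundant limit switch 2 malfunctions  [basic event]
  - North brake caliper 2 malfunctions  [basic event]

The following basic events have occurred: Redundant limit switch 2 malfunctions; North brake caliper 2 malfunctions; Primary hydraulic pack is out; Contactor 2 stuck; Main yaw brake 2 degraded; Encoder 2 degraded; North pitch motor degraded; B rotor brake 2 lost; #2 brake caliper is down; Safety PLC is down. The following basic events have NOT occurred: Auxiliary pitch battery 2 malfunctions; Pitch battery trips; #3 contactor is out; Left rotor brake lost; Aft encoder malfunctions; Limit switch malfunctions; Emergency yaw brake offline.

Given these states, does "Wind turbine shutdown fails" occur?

Yaw brake inoperative [OR]: Pitch battery trips=not, Emergency yaw brake offline=not → no input occurs → does not occur.
Rotor brake inoperative [AND]: Left rotor brake lost=not, #3 contactor is out=not → not all inputs occur → does not occur.
Converter path lost [OR]: Yaw brake inoperative=not, Rotor brake inoperative=not, Aft encoder malfunctions=not → no input occurs → does not occur.
Emergency stop down [OR]: Limit switch malfunctions=not, #2 brake caliper is down=occurs → at least one input occurs → occurs.
Pitch system lost [OR]: Primary hydraulic pack is out=occurs, Safety PLC is down=occurs, North pitch motor degraded=occurs → at least one input occurs → occurs.
Safety chain lost [AND]: Pitch system lost=occurs, Auxiliary pitch battery 2 malfunctions=not → not all inputs occur → does not occur.
Yaw brake 2 inoperative [OR]: Main yaw brake 2 degraded=occurs, B rotor brake 2 lost=occurs → at least one input occurs → occurs.
Rotor brake 2 inoperative [OR]: Safety chain lost=not, Yaw brake 2 inoperative=occurs, Contactor 2 stuck=occurs → at least one input occurs → occurs.
Converter path 2 lost [AND]: Rotor brake 2 inoperative=occurs, Encoder 2 degraded=occurs, Redundant limit switch 2 malfunctions=occurs → all inputs occur → occurs.
Wind turbine shutdown fails [AND]: Converter path lost=not, Emergency stop down=occurs, Converter path 2 lost=occurs, North brake caliper 2 malfunctions=occurs → not all inputs occur → does not occur.

No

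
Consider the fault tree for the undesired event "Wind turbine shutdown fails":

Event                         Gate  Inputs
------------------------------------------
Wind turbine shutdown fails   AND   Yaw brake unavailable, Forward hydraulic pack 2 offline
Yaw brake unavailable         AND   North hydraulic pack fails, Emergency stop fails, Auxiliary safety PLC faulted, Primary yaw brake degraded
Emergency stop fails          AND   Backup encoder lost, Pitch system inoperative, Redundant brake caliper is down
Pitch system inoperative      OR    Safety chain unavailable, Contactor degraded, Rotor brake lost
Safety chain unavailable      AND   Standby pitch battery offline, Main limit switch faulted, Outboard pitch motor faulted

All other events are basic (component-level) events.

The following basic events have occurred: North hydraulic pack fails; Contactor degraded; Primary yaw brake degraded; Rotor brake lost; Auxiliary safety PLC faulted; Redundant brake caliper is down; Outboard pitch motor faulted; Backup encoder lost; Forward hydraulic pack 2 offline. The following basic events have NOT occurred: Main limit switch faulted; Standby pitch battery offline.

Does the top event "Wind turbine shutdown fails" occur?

Safety chain unavailable [AND]: Standby pitch battery offline=not, Main limit switch faulted=not, Outboard pitch motor faulted=occurs → not all inputs occur → does not occur.
Pitch system inoperative [OR]: Safety chain unavailable=not, Contactor degraded=occurs, Rotor brake lost=occurs → at least one input occurs → occurs.
Emergency stop fails [AND]: Backup encoder lost=occurs, Pitch system inoperative=occurs, Redundant brake caliper is down=occurs → all inputs occur → occurs.
Yaw brake unavailable [AND]: North hydraulic pack fails=occurs, Emergency stop fails=occurs, Auxiliary safety PLC faulted=occurs, Primary yaw brake degraded=occurs → all inputs occur → occurs.
Wind turbine shutdown fails [AND]: Yaw brake unavailable=occurs, Forward hydraulic pack 2 offline=occurs → all inputs occur → occurs.

Yes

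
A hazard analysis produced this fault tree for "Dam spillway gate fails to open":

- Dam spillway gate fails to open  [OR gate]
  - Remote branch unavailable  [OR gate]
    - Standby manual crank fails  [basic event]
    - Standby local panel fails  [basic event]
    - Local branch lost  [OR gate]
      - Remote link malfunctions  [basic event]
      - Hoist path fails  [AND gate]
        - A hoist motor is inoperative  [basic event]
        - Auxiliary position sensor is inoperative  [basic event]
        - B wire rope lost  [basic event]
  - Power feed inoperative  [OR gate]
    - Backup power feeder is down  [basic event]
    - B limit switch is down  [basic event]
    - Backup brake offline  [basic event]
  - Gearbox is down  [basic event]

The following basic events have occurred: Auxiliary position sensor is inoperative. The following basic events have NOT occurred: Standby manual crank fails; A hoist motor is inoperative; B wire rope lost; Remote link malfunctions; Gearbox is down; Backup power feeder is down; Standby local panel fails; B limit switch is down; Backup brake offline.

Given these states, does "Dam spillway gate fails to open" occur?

No

Hoist path fails [AND]: A hoist motor is inoperative=not, Auxiliary position sensor is inoperative=occurs, B wire rope lost=not → not all inputs occur → does not occur.
Local branch lost [OR]: Remote link malfunctions=not, Hoist path fails=not → no input occurs → does not occur.
Remote branch unavailable [OR]: Standby manual crank fails=not, Standby local panel fails=not, Local branch lost=not → no input occurs → does not occur.
Power feed inoperative [OR]: Backup power feeder is down=not, B limit switch is down=not, Backup brake offline=not → no input occurs → does not occur.
Dam spillway gate fails to open [OR]: Remote branch unavailable=not, Power feed inoperative=not, Gearbox is down=not → no input occurs → does not occur.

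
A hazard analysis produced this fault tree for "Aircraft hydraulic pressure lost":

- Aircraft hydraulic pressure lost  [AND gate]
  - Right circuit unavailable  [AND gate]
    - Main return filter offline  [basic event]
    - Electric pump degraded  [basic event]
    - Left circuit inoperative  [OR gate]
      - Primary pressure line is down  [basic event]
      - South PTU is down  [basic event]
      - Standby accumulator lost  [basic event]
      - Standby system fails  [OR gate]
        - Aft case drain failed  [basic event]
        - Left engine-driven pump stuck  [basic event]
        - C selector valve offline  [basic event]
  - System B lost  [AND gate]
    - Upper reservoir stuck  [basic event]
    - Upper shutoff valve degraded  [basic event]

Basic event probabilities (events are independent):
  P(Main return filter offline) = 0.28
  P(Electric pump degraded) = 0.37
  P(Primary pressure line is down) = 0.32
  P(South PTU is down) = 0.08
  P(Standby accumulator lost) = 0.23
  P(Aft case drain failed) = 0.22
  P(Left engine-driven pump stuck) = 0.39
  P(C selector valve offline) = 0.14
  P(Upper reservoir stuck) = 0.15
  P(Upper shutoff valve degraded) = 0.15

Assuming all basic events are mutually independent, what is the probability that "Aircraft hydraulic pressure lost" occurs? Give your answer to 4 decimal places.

0.0019

P(Standby system fails) [OR] = 1 − (1−0.22) × (1−0.39) × (1−0.14) = 0.590812
P(Left circuit inoperative) [OR] = 1 − (1−0.32) × (1−0.08) × (1−0.23) × (1−0.590812) = 0.802889
P(Right circuit unavailable) [AND] = 0.28 × 0.37 × 0.802889 = 0.083179
P(System B lost) [AND] = 0.15 × 0.15 = 0.022500
P(Aircraft hydraulic pressure lost) [AND] = 0.083179 × 0.022500 = 0.001872
Rounded to 4 decimal places: P(Aircraft hydraulic pressure lost) ≈ 0.0019.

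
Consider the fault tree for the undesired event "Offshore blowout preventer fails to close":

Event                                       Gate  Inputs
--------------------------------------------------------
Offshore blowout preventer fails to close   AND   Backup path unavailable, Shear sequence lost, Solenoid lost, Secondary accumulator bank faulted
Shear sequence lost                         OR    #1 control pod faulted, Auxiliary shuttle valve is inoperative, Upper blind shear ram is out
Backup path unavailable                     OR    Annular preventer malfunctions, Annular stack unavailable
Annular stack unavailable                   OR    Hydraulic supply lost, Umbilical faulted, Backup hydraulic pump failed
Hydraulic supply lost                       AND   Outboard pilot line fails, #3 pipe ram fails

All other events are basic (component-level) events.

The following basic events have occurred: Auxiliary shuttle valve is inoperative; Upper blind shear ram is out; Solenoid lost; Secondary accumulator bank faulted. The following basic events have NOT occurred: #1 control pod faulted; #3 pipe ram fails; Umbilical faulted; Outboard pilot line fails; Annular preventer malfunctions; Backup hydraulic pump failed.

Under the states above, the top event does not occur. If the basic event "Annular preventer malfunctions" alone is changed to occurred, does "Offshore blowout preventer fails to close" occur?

Counterfactual: set "Annular preventer malfunctions" to occurred.
Hydraulic supply lost [AND]: Outboard pilot line fails=not, #3 pipe ram fails=not → not all inputs occur → does not occur.
Annular stack unavailable [OR]: Hydraulic supply lost=not, Umbilical faulted=not, Backup hydraulic pump failed=not → no input occurs → does not occur.
Backup path unavailable [OR]: Annular preventer malfunctions=occurs, Annular stack unavailable=not → at least one input occurs → occurs.
Shear sequence lost [OR]: #1 control pod faulted=not, Auxiliary shuttle valve is inoperative=occurs, Upper blind shear ram is out=occurs → at least one input occurs → occurs.
Offshore blowout preventer fails to close [AND]: Backup path unavailable=occurs, Shear sequence lost=occurs, Solenoid lost=occurs, Secondary accumulator bank faulted=occurs → all inputs occur → occurs.

Yes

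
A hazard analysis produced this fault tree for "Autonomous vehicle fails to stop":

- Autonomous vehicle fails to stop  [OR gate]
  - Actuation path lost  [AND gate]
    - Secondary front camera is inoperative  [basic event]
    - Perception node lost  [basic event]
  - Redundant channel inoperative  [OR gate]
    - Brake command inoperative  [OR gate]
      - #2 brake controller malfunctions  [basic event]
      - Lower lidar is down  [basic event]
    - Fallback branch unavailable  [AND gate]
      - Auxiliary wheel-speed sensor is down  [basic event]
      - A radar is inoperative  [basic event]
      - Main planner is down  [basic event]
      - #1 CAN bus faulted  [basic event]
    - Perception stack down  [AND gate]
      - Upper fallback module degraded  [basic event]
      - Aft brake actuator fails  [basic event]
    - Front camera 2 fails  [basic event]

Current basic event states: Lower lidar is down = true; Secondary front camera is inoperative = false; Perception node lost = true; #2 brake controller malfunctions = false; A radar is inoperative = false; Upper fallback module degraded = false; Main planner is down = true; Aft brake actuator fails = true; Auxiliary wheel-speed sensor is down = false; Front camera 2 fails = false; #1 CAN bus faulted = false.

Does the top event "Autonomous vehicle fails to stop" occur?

Yes

Actuation path lost [AND]: Secondary front camera is inoperative=not, Perception node lost=occurs → not all inputs occur → does not occur.
Brake command inoperative [OR]: #2 brake controller malfunctions=not, Lower lidar is down=occurs → at least one input occurs → occurs.
Fallback branch unavailable [AND]: Auxiliary wheel-speed sensor is down=not, A radar is inoperative=not, Main planner is down=occurs, #1 CAN bus faulted=not → not all inputs occur → does not occur.
Perception stack down [AND]: Upper fallback module degraded=not, Aft brake actuator fails=occurs → not all inputs occur → does not occur.
Redundant channel inoperative [OR]: Brake command inoperative=occurs, Fallback branch unavailable=not, Perception stack down=not, Front camera 2 fails=not → at least one input occurs → occurs.
Autonomous vehicle fails to stop [OR]: Actuation path lost=not, Redundant channel inoperative=occurs → at least one input occurs → occurs.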